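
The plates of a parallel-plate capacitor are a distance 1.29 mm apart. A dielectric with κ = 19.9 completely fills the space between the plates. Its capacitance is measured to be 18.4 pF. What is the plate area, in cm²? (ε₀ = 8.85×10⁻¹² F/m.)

A = Cd/(κε₀) = 1.84×10⁻¹¹ × 1.29×10⁻³ / (19.9 × 8.85×10⁻¹²) = 1.35×10⁻⁴ m².

1.35 cm²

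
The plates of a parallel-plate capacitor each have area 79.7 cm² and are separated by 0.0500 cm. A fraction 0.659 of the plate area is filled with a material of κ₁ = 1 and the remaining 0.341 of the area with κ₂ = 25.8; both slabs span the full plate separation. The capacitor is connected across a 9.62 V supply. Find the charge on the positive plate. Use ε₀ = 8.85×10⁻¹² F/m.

A = 79.7 cm² = 7.97×10⁻³ m².
Side-by-side slabs ⇒ two capacitors in parallel, each spanning the full gap.
C₁ = κ₁ε₀A₁/d = 1.00 × 8.85×10⁻¹² × 5.25×10⁻³ / 5.00×10⁻⁴ = 9.30×10⁻¹¹ F.
C₂ = κ₂ε₀A₂/d = 25.8 × 8.85×10⁻¹² × 2.72×10⁻³ / 5.00×10⁻⁴ = 1.24×10⁻⁹ F.
C = C₁ + C₂ = 1.33×10⁻⁹ F.
Q = CV = 1.33×10⁻⁹ × 9.62 = 1.28×10⁻⁸ C.

Q ≈ 12.8 nC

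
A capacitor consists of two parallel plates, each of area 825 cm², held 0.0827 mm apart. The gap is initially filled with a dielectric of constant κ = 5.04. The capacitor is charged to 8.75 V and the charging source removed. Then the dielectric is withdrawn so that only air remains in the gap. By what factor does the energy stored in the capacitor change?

U₂/U₁ ≈ 5.04

Isolated ⇒ Q is held fixed.
C₂ = 0.198 C₁ and U = Q²/(2C), so U₂/U₁ = C₁/C₂ = 5.04.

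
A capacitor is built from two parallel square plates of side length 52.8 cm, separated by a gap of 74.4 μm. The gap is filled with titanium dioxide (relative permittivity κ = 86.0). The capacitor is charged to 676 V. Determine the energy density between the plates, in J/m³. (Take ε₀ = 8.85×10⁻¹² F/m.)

E = V/d = 676 / 7.44×10⁻⁵ = 9.09×10⁶ V/m.
u = ½κε₀E² = ½ × 86.0 × 8.85×10⁻¹² × (9.09×10⁶)² = 3.14×10⁴ J/m³.

3.14×10⁴ J/m³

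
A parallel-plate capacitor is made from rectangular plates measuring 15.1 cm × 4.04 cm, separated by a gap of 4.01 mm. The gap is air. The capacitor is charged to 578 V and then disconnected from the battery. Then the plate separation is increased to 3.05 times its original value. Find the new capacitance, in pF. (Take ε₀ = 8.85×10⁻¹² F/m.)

C ≈ 4.41 pF

A = 15.1 × 4.04 cm² = 6.10×10⁻³ m².
Initially C₁ = ε₀A/d = 8.85×10⁻¹² × 6.10×10⁻³ / 4.01×10⁻³ = 1.35×10⁻¹¹ F.
C = ε₀A/d scales as 1/d, so C₂/C₁ = d₁/d₂ = 1/3.05 = 0.328.
C₂ = 0.328 × 1.35×10⁻¹¹ = 4.41×10⁻¹² F.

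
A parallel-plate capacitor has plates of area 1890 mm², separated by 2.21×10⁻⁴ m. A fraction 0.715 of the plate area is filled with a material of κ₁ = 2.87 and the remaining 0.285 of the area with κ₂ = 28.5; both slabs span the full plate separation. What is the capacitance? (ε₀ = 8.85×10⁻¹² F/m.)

A = 1890 mm² = 1.89×10⁻³ m².
Side-by-side slabs ⇒ two capacitors in parallel, each spanning the full gap.
C₁ = κ₁ε₀A₁/d = 2.87 × 8.85×10⁻¹² × 1.35×10⁻³ / 2.21×10⁻⁴ = 1.55×10⁻¹⁰ F.
C₂ = κ₂ε₀A₂/d = 28.5 × 8.85×10⁻¹² × 5.39×10⁻⁴ / 2.21×10⁻⁴ = 6.15×10⁻¹⁰ F.
C = C₁ + C₂ = 7.70×10⁻¹⁰ F.

C ≈ 0.770 nF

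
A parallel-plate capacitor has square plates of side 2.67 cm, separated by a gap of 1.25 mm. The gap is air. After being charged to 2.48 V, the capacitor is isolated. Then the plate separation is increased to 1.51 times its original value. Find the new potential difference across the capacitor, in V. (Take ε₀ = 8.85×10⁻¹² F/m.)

3.74 V

A = (2.67 cm)² = 7.13×10⁻⁴ m².
Initially C₁ = ε₀A/d = 8.85×10⁻¹² × 7.13×10⁻⁴ / 1.25×10⁻³ = 5.05×10⁻¹² F.
V₁ = 2.48 V.
Isolated ⇒ Q is held fixed. C₂ = 0.662 C₁ and V = Q/C, so V₂/V₁ = C₁/C₂ = 1.51.
V₂ = 1.51 × 2.48 = 3.74 V.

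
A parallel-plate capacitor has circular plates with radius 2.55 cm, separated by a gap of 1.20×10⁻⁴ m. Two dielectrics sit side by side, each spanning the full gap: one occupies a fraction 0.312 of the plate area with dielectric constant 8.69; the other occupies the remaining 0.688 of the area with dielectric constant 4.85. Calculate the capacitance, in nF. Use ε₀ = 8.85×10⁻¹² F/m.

0.911 nF

A = π(2.55 cm)² = 2.04×10⁻³ m².
Side-by-side slabs ⇒ two capacitors in parallel, each spanning the full gap.
C₁ = κ₁ε₀A₁/d = 8.69 × 8.85×10⁻¹² × 6.37×10⁻⁴ / 1.20×10⁻⁴ = 4.08×10⁻¹⁰ F.
C₂ = κ₂ε₀A₂/d = 4.85 × 8.85×10⁻¹² × 1.41×10⁻³ / 1.20×10⁻⁴ = 5.03×10⁻¹⁰ F.
C = C₁ + C₂ = 9.11×10⁻¹⁰ F.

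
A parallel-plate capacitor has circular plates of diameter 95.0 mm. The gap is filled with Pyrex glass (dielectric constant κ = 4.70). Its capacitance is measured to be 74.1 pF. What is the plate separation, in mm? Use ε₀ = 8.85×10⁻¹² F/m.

A = π(95.0/2 mm)² = 7.09×10⁻³ m².
d = κε₀A/C = 4.70 × 8.85×10⁻¹² × 7.09×10⁻³ / 7.41×10⁻¹¹ = 3.98×10⁻³ m.

d ≈ 3.98 mm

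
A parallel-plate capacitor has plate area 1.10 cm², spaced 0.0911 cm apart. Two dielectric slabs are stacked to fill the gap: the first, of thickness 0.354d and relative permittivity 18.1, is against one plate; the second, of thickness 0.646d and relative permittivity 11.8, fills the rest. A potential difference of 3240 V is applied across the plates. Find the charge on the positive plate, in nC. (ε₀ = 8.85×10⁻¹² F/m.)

A = 1.10 cm² = 1.10×10⁻⁴ m².
Stacked slabs ⇒ two capacitors in series, each with the full plate area.
C₁ = κ₁ε₀A/d₁ = 18.1 × 8.85×10⁻¹² × 1.10×10⁻⁴ / 3.22×10⁻⁴ = 5.46×10⁻¹¹ F.
C₂ = κ₂ε₀A/d₂ = 11.8 × 8.85×10⁻¹² × 1.10×10⁻⁴ / 5.89×10⁻⁴ = 1.95×10⁻¹¹ F.
C = (1/C₁ + 1/C₂)⁻¹ = 1.44×10⁻¹¹ F.
Q = CV = 1.44×10⁻¹¹ × 3240 = 4.66×10⁻⁸ C.

46.6 nC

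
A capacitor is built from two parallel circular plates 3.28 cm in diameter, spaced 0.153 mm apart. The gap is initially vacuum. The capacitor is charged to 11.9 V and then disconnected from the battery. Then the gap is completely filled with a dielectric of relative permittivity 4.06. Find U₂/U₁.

0.246

Isolated ⇒ Q is held fixed.
C₂ = 4.06 C₁ and U = Q²/(2C), so U₂/U₁ = C₁/C₂ = 0.246.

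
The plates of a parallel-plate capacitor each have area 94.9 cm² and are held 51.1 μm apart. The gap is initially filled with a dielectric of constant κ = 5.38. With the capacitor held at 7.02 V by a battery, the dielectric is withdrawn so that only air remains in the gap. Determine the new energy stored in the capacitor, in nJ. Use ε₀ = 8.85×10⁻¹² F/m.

A = 94.9 cm² = 9.49×10⁻³ m².
Initially C₁ = κε₀A/d = 5.38 × 8.85×10⁻¹² × 9.49×10⁻³ / 5.11×10⁻⁵ = 8.84×10⁻⁹ F.
U₁ = 2.18×10⁻⁷ J.
Battery connected ⇒ V is held fixed. C₂ = 0.186 C₁ and U = ½CV², so U₂/U₁ = C₂/C₁ = 0.186.
U₂ = 0.186 × 2.18×10⁻⁷ = 4.05×10⁻⁸ J.

U ≈ 40.5 nJ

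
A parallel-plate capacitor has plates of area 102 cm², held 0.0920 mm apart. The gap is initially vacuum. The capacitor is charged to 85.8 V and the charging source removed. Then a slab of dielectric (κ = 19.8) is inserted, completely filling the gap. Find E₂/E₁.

0.0505

Isolated ⇒ Q is held fixed.
V₂ = Q/C₂ = V₁/19.8; E = V/d, so E₂/E₁ = (V₂/V₁)(d₁/d₂) = 0.0505.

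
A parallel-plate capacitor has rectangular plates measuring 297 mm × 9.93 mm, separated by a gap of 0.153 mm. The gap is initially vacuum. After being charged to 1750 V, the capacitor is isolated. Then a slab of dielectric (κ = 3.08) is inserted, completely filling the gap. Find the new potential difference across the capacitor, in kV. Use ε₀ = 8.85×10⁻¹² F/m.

V ≈ 0.568 kV

A = 297 × 9.93 mm² = 2.95×10⁻³ m².
Initially C₁ = ε₀A/d = 8.85×10⁻¹² × 2.95×10⁻³ / 1.53×10⁻⁴ = 1.71×10⁻¹⁰ F.
V₁ = 1.75×10³ V.
Isolated ⇒ Q is held fixed. C₂ = 3.08 C₁ and V = Q/C, so V₂/V₁ = C₁/C₂ = 0.325.
V₂ = 0.325 × 1.75×10³ = 5.68×10² V.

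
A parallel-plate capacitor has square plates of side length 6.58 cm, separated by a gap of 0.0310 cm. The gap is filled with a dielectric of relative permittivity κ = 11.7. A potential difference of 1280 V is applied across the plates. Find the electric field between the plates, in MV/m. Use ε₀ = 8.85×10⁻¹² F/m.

E = V/d = 1280 / 3.10×10⁻⁴ = 4.13×10⁶ V/m.

E ≈ 4.13 MV/m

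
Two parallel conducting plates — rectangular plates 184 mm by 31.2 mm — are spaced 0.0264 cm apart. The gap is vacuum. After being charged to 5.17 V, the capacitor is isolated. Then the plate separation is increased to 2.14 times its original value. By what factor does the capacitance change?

C = ε₀A/d scales as 1/d, so C₂/C₁ = d₁/d₂ = 1/2.14 = 0.467.

0.467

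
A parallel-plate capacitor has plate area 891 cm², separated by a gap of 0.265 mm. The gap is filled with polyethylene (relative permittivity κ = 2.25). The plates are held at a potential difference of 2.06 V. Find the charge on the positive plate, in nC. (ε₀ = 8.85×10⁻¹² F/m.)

Q ≈ 13.8 nC

A = 891 cm² = 8.91×10⁻² m².
C = κε₀A/d = 2.25 × 8.85×10⁻¹² × 8.91×10⁻² / 2.65×10⁻⁴ = 6.70×10⁻⁹ F.
Q = CV = 6.70×10⁻⁹ × 2.06 = 1.38×10⁻⁸ C.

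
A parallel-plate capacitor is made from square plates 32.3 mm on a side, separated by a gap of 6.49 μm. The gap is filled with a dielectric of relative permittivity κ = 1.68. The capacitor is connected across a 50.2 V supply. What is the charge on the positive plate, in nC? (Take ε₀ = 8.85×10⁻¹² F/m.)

Q ≈ 120 nC

A = (32.3 mm)² = 1.04×10⁻³ m².
C = κε₀A/d = 1.68 × 8.85×10⁻¹² × 1.04×10⁻³ / 6.49×10⁻⁶ = 2.39×10⁻⁹ F.
Q = CV = 2.39×10⁻⁹ × 50.2 = 1.20×10⁻⁷ C.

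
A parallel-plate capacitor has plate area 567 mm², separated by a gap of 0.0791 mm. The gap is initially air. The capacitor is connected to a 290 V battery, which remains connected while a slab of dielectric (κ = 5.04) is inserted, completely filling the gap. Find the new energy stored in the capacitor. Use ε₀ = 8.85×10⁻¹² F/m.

U ≈ 13.4 μJ

A = 567 mm² = 5.67×10⁻⁴ m².
Initially C₁ = ε₀A/d = 8.85×10⁻¹² × 5.67×10⁻⁴ / 7.91×10⁻⁵ = 6.34×10⁻¹¹ F.
U₁ = 2.67×10⁻⁶ J.
Battery connected ⇒ V is held fixed. C₂ = 5.04 C₁ and U = ½CV², so U₂/U₁ = C₂/C₁ = 5.04.
U₂ = 5.04 × 2.67×10⁻⁶ = 1.34×10⁻⁵ J.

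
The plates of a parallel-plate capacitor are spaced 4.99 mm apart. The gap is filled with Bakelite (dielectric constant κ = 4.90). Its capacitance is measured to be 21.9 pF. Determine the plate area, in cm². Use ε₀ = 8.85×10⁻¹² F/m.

A = Cd/(κε₀) = 2.19×10⁻¹¹ × 4.99×10⁻³ / (4.90 × 8.85×10⁻¹²) = 2.52×10⁻³ m².

A ≈ 25.2 cm²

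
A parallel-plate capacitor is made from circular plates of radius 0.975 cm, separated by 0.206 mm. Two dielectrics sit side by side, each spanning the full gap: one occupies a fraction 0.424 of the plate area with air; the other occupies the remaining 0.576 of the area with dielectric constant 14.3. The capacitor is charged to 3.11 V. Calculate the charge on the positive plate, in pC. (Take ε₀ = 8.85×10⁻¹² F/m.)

A = π(0.975 cm)² = 2.99×10⁻⁴ m².
Side-by-side slabs ⇒ two capacitors in parallel, each spanning the full gap.
C₁ = κ₁ε₀A₁/d = 1.00 × 8.85×10⁻¹² × 1.27×10⁻⁴ / 2.06×10⁻⁴ = 5.44×10⁻¹² F.
C₂ = κ₂ε₀A₂/d = 14.3 × 8.85×10⁻¹² × 1.72×10⁻⁴ / 2.06×10⁻⁴ = 1.06×10⁻¹⁰ F.
C = C₁ + C₂ = 1.11×10⁻¹⁰ F.
Q = CV = 1.11×10⁻¹⁰ × 3.11 = 3.46×10⁻¹⁰ C.

Q ≈ 346 pC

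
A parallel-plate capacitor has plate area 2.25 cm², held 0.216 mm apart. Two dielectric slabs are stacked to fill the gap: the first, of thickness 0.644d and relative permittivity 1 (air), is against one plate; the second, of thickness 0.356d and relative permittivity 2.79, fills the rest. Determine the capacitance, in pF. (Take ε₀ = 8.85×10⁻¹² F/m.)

11.9 pF

A = 2.25 cm² = 2.25×10⁻⁴ m².
Stacked slabs ⇒ two capacitors in series, each with the full plate area.
C₁ = κ₁ε₀A/d₁ = 1.00 × 8.85×10⁻¹² × 2.25×10⁻⁴ / 1.39×10⁻⁴ = 1.43×10⁻¹¹ F.
C₂ = κ₂ε₀A/d₂ = 2.79 × 8.85×10⁻¹² × 2.25×10⁻⁴ / 7.69×10⁻⁵ = 7.22×10⁻¹¹ F.
C = (1/C₁ + 1/C₂)⁻¹ = 1.19×10⁻¹¹ F.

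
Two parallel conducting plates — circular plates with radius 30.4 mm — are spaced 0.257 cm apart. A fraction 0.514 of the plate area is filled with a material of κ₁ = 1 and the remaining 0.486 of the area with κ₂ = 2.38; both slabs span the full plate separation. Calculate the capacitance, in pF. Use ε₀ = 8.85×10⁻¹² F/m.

16.7 pF

A = π(30.4 mm)² = 2.90×10⁻³ m².
Side-by-side slabs ⇒ two capacitors in parallel, each spanning the full gap.
C₁ = κ₁ε₀A₁/d = 1.00 × 8.85×10⁻¹² × 1.49×10⁻³ / 2.57×10⁻³ = 5.14×10⁻¹² F.
C₂ = κ₂ε₀A₂/d = 2.38 × 8.85×10⁻¹² × 1.41×10⁻³ / 2.57×10⁻³ = 1.16×10⁻¹¹ F.
C = C₁ + C₂ = 1.67×10⁻¹¹ F.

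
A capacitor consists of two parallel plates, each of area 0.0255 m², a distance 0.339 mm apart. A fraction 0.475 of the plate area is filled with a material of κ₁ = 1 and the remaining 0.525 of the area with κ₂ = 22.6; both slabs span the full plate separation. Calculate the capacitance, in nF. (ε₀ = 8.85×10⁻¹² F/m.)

C ≈ 8.21 nF

Side-by-side slabs ⇒ two capacitors in parallel, each spanning the full gap.
C₁ = κ₁ε₀A₁/d = 1.00 × 8.85×10⁻¹² × 1.21×10⁻² / 3.39×10⁻⁴ = 3.16×10⁻¹⁰ F.
C₂ = κ₂ε₀A₂/d = 22.6 × 8.85×10⁻¹² × 1.34×10⁻² / 3.39×10⁻⁴ = 7.90×10⁻⁹ F.
C = C₁ + C₂ = 8.21×10⁻⁹ F.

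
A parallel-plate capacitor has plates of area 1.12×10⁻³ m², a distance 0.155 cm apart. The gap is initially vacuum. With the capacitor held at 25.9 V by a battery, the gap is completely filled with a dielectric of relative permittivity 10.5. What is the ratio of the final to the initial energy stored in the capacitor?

Battery connected ⇒ V is held fixed.
C₂ = 10.5 C₁ and U = ½CV², so U₂/U₁ = C₂/C₁ = 10.5.

10.5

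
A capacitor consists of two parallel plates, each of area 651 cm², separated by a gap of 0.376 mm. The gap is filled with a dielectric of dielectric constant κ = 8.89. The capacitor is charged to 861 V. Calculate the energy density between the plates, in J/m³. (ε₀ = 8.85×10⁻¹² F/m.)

206 J/m³

E = V/d = 861 / 3.76×10⁻⁴ = 2.29×10⁶ V/m.
u = ½κε₀E² = ½ × 8.89 × 8.85×10⁻¹² × (2.29×10⁶)² = 2.06×10² J/m³.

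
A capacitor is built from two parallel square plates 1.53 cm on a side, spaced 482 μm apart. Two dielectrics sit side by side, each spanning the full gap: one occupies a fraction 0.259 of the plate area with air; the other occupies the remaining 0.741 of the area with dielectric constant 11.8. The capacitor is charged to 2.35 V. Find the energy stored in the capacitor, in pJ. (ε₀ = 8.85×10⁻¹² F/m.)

107 pJ

A = (1.53 cm)² = 2.34×10⁻⁴ m².
Side-by-side slabs ⇒ two capacitors in parallel, each spanning the full gap.
C₁ = κ₁ε₀A₁/d = 1.00 × 8.85×10⁻¹² × 6.06×10⁻⁵ / 4.82×10⁻⁴ = 1.11×10⁻¹² F.
C₂ = κ₂ε₀A₂/d = 11.8 × 8.85×10⁻¹² × 1.73×10⁻⁴ / 4.82×10⁻⁴ = 3.76×10⁻¹¹ F.
C = C₁ + C₂ = 3.87×10⁻¹¹ F.
U = ½CV² = ½ × 3.87×10⁻¹¹ × (2.35)² = 1.07×10⁻¹⁰ J.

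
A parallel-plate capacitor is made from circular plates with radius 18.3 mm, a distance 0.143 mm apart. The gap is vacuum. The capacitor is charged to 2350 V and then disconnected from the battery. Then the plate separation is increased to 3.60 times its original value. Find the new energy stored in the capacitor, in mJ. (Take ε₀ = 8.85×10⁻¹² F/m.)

A = π(18.3 mm)² = 1.05×10⁻³ m².
Initially C₁ = ε₀A/d = 8.85×10⁻¹² × 1.05×10⁻³ / 1.43×10⁻⁴ = 6.51×10⁻¹¹ F.
U₁ = 1.80×10⁻⁴ J.
Isolated ⇒ Q is held fixed. C₂ = 0.278 C₁ and U = Q²/(2C), so U₂/U₁ = C₁/C₂ = 3.60.
U₂ = 3.60 × 1.80×10⁻⁴ = 6.47×10⁻⁴ J.

U ≈ 0.647 mJ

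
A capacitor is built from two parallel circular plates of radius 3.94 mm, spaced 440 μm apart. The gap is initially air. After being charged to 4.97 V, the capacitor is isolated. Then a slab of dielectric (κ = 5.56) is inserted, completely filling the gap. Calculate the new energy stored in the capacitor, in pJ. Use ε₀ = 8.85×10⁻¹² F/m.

A = π(3.94 mm)² = 4.88×10⁻⁵ m².
Initially C₁ = ε₀A/d = 8.85×10⁻¹² × 4.88×10⁻⁵ / 4.40×10⁻⁴ = 9.81×10⁻¹³ F.
U₁ = 1.21×10⁻¹¹ J.
Isolated ⇒ Q is held fixed. C₂ = 5.56 C₁ and U = Q²/(2C), so U₂/U₁ = C₁/C₂ = 0.180.
U₂ = 0.180 × 1.21×10⁻¹¹ = 2.18×10⁻¹² J.

2.18 pJ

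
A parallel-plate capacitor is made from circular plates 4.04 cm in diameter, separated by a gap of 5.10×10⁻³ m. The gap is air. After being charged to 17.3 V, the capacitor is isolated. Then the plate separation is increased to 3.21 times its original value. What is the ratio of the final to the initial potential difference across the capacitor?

Isolated ⇒ Q is held fixed.
C₂ = 0.312 C₁ and V = Q/C, so V₂/V₁ = C₁/C₂ = 3.21.

V₂/V₁ ≈ 3.21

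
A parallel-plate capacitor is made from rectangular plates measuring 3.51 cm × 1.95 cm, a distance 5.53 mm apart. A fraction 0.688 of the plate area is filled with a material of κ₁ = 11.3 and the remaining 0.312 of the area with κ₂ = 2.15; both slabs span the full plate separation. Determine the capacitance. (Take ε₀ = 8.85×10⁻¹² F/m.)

A = 3.51 × 1.95 cm² = 6.84×10⁻⁴ m².
Side-by-side slabs ⇒ two capacitors in parallel, each spanning the full gap.
C₁ = κ₁ε₀A₁/d = 11.3 × 8.85×10⁻¹² × 4.71×10⁻⁴ / 5.53×10⁻³ = 8.52×10⁻¹² F.
C₂ = κ₂ε₀A₂/d = 2.15 × 8.85×10⁻¹² × 2.14×10⁻⁴ / 5.53×10⁻³ = 7.35×10⁻¹³ F.
C = C₁ + C₂ = 9.25×10⁻¹² F.

9.25 pF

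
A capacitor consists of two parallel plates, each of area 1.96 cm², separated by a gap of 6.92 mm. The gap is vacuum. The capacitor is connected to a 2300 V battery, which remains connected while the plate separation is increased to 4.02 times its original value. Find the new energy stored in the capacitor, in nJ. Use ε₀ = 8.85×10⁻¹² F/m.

A = 1.96 cm² = 1.96×10⁻⁴ m².
Initially C₁ = ε₀A/d = 8.85×10⁻¹² × 1.96×10⁻⁴ / 6.92×10⁻³ = 2.51×10⁻¹³ F.
U₁ = 6.63×10⁻⁷ J.
Battery connected ⇒ V is held fixed. C₂ = 0.249 C₁ and U = ½CV², so U₂/U₁ = C₂/C₁ = 0.249.
U₂ = 0.249 × 6.63×10⁻⁷ = 1.65×10⁻⁷ J.

165 nJ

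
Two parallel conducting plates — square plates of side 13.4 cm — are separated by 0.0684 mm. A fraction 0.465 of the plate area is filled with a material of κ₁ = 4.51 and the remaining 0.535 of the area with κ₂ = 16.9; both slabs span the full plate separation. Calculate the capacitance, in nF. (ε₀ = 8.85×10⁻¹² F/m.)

A = (13.4 cm)² = 1.80×10⁻² m².
Side-by-side slabs ⇒ two capacitors in parallel, each spanning the full gap.
C₁ = κ₁ε₀A₁/d = 4.51 × 8.85×10⁻¹² × 8.35×10⁻³ / 6.84×10⁻⁵ = 4.87×10⁻⁹ F.
C₂ = κ₂ε₀A₂/d = 16.9 × 8.85×10⁻¹² × 9.61×10⁻³ / 6.84×10⁻⁵ = 2.10×10⁻⁸ F.
C = C₁ + C₂ = 2.59×10⁻⁸ F.

C ≈ 25.9 nF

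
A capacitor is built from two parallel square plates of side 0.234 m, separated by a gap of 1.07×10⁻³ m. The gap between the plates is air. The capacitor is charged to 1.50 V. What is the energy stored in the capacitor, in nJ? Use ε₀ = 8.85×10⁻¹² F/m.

U ≈ 0.509 nJ

A = (0.234 m)² = 5.48×10⁻² m².
C = ε₀A/d = 8.85×10⁻¹² × 5.48×10⁻² / 1.07×10⁻³ = 4.53×10⁻¹⁰ F.
U = ½CV² = ½ × 4.53×10⁻¹⁰ × (1.50)² = 5.09×10⁻¹⁰ J.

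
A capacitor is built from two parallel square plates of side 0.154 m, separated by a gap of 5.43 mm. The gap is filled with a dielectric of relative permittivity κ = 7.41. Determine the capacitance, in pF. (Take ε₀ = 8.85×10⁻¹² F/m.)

C ≈ 286 pF

A = (0.154 m)² = 2.37×10⁻² m².
C = κε₀A/d = 7.41 × 8.85×10⁻¹² × 2.37×10⁻² / 5.43×10⁻³ = 2.86×10⁻¹⁰ F.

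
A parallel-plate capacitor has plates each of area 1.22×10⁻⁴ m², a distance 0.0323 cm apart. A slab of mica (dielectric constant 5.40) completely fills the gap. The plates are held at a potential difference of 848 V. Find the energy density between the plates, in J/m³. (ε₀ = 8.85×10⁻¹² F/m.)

E = V/d = 848 / 3.23×10⁻⁴ = 2.63×10⁶ V/m.
u = ½κε₀E² = ½ × 5.40 × 8.85×10⁻¹² × (2.63×10⁶)² = 1.65×10² J/m³.

u ≈ 165 J/m³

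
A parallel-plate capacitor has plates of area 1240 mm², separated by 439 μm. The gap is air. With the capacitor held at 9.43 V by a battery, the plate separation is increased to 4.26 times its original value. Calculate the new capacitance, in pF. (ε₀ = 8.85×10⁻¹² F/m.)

A = 1240 mm² = 1.24×10⁻³ m².
Initially C₁ = ε₀A/d = 8.85×10⁻¹² × 1.24×10⁻³ / 4.39×10⁻⁴ = 2.50×10⁻¹¹ F.
C = ε₀A/d scales as 1/d, so C₂/C₁ = d₁/d₂ = 1/4.26 = 0.235.
C₂ = 0.235 × 2.50×10⁻¹¹ = 5.87×10⁻¹² F.

C ≈ 5.87 pF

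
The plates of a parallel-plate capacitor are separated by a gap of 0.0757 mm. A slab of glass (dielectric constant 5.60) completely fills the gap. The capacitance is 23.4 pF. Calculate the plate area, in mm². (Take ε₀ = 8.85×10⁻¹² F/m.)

A = Cd/(κε₀) = 2.34×10⁻¹¹ × 7.57×10⁻⁵ / (5.60 × 8.85×10⁻¹²) = 3.57×10⁻⁵ m².

35.7 mm²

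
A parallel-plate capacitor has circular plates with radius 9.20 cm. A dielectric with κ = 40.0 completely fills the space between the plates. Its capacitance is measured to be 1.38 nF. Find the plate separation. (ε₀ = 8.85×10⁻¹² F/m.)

6.82 mm

A = π(9.20 cm)² = 2.66×10⁻² m².
d = κε₀A/C = 40.0 × 8.85×10⁻¹² × 2.66×10⁻² / 1.38×10⁻⁹ = 6.82×10⁻³ m.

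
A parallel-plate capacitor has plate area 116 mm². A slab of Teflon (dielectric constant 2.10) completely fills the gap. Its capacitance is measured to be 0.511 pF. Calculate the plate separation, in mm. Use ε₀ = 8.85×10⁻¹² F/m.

d ≈ 4.22 mm

A = 116 mm² = 1.16×10⁻⁴ m².
d = κε₀A/C = 2.10 × 8.85×10⁻¹² × 1.16×10⁻⁴ / 5.11×10⁻¹³ = 4.22×10⁻³ m.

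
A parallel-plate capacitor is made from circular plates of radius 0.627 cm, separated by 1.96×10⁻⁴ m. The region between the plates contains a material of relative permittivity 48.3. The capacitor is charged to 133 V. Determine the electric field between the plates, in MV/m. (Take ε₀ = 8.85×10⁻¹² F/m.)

E = V/d = 133 / 1.96×10⁻⁴ = 6.79×10⁵ V/m.

E ≈ 0.679 MV/m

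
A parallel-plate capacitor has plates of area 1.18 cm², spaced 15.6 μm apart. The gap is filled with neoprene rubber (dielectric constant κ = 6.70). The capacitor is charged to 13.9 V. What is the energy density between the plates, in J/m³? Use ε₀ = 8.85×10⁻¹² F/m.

23.5 J/m³

E = V/d = 13.9 / 1.56×10⁻⁵ = 8.91×10⁵ V/m.
u = ½κε₀E² = ½ × 6.70 × 8.85×10⁻¹² × (8.91×10⁵)² = 23.5 J/m³.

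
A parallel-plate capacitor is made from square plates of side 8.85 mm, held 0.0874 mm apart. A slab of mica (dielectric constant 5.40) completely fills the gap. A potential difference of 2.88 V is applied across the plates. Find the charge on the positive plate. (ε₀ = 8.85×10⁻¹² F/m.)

A = (8.85 mm)² = 7.83×10⁻⁵ m².
C = κε₀A/d = 5.40 × 8.85×10⁻¹² × 7.83×10⁻⁵ / 8.74×10⁻⁵ = 4.28×10⁻¹¹ F.
Q = CV = 4.28×10⁻¹¹ × 2.88 = 1.23×10⁻¹⁰ C.

Q ≈ 123 pC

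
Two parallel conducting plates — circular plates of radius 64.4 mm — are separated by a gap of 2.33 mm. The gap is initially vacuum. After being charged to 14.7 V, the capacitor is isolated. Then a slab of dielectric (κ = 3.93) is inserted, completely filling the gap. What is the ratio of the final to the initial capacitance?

C = κε₀A/d scales with κ, so C₂/C₁ = κ = 3.93.

3.93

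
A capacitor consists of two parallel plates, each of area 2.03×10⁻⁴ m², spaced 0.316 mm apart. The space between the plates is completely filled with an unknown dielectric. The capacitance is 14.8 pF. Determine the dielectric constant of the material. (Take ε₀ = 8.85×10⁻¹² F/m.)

2.60

κ = Cd/(ε₀A) = 1.48×10⁻¹¹ × 3.16×10⁻⁴ / (8.85×10⁻¹² × 2.03×10⁻⁴) = 2.60.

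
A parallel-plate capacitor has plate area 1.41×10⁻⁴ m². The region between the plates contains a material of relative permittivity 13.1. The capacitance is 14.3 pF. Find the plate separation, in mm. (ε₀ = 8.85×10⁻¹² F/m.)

d ≈ 1.14 mm

d = κε₀A/C = 13.1 × 8.85×10⁻¹² × 1.41×10⁻⁴ / 1.43×10⁻¹¹ = 1.14×10⁻³ m.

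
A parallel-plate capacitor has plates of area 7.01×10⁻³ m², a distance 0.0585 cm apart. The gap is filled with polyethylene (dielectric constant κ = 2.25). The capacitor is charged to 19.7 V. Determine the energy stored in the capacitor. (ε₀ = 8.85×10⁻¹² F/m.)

C = κε₀A/d = 2.25 × 8.85×10⁻¹² × 7.01×10⁻³ / 5.85×10⁻⁴ = 2.39×10⁻¹⁰ F.
U = ½CV² = ½ × 2.39×10⁻¹⁰ × (19.7)² = 4.63×10⁻⁸ J.

U ≈ 46.3 nJ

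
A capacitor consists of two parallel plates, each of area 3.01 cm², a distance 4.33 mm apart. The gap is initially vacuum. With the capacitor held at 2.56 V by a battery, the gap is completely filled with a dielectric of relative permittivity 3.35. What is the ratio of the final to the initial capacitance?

3.35

C = κε₀A/d scales with κ, so C₂/C₁ = κ = 3.35.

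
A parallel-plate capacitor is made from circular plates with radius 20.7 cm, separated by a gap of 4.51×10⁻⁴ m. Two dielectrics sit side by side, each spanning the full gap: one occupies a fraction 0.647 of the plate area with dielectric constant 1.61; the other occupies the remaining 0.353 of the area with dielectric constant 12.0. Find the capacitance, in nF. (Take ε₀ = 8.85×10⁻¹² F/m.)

A = π(20.7 cm)² = 0.135 m².
Side-by-side slabs ⇒ two capacitors in parallel, each spanning the full gap.
C₁ = κ₁ε₀A₁/d = 1.61 × 8.85×10⁻¹² × 8.71×10⁻² / 4.51×10⁻⁴ = 2.75×10⁻⁹ F.
C₂ = κ₂ε₀A₂/d = 12.0 × 8.85×10⁻¹² × 4.75×10⁻² / 4.51×10⁻⁴ = 1.12×10⁻⁸ F.
C = C₁ + C₂ = 1.39×10⁻⁸ F.

13.9 nF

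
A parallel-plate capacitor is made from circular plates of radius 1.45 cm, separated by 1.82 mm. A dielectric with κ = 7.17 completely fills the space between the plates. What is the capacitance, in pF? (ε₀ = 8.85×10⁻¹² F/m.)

A = π(1.45 cm)² = 6.61×10⁻⁴ m².
C = κε₀A/d = 7.17 × 8.85×10⁻¹² × 6.61×10⁻⁴ / 1.82×10⁻³ = 2.30×10⁻¹¹ F.

C ≈ 23.0 pF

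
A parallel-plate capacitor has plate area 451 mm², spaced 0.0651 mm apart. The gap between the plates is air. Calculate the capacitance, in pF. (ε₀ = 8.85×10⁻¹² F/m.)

C ≈ 61.3 pF

A = 451 mm² = 4.51×10⁻⁴ m².
C = ε₀A/d = 8.85×10⁻¹² × 4.51×10⁻⁴ / 6.51×10⁻⁵ = 6.13×10⁻¹¹ F.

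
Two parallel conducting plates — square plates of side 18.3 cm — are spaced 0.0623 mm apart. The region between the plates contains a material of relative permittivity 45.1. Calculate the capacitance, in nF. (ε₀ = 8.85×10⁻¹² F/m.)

A = (18.3 cm)² = 3.35×10⁻² m².
C = κε₀A/d = 45.1 × 8.85×10⁻¹² × 3.35×10⁻² / 6.23×10⁻⁵ = 2.15×10⁻⁷ F.

C ≈ 215 nF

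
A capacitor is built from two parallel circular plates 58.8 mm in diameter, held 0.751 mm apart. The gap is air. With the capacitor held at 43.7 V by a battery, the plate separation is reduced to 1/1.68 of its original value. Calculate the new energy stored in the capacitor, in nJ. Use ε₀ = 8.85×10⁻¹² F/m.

51.3 nJ

A = π(58.8/2 mm)² = 2.72×10⁻³ m².
Initially C₁ = ε₀A/d = 8.85×10⁻¹² × 2.72×10⁻³ / 7.51×10⁻⁴ = 3.20×10⁻¹¹ F.
U₁ = 3.06×10⁻⁸ J.
Battery connected ⇒ V is held fixed. C₂ = 1.68 C₁ and U = ½CV², so U₂/U₁ = C₂/C₁ = 1.68.
U₂ = 1.68 × 3.06×10⁻⁸ = 5.13×10⁻⁸ J.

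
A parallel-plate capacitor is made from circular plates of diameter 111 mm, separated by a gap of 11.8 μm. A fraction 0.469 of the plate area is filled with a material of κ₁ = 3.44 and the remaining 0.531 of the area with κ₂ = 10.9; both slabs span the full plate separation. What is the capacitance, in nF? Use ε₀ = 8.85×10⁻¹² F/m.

A = π(111/2 mm)² = 9.68×10⁻³ m².
Side-by-side slabs ⇒ two capacitors in parallel, each spanning the full gap.
C₁ = κ₁ε₀A₁/d = 3.44 × 8.85×10⁻¹² × 4.54×10⁻³ / 1.18×10⁻⁵ = 1.17×10⁻⁸ F.
C₂ = κ₂ε₀A₂/d = 10.9 × 8.85×10⁻¹² × 5.14×10⁻³ / 1.18×10⁻⁵ = 4.20×10⁻⁸ F.
C = C₁ + C₂ = 5.37×10⁻⁸ F.

53.7 nF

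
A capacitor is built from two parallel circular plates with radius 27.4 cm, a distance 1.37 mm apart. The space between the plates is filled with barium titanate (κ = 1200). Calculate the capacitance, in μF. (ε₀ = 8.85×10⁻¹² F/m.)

1.83 μF

A = π(27.4 cm)² = 0.236 m².
C = κε₀A/d = 1200 × 8.85×10⁻¹² × 0.236 / 1.37×10⁻³ = 1.83×10⁻⁶ F.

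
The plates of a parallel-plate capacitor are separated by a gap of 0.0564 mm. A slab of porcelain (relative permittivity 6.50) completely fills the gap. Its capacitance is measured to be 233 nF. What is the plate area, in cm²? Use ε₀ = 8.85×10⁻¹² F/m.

A = Cd/(κε₀) = 2.33×10⁻⁷ × 5.64×10⁻⁵ / (6.50 × 8.85×10⁻¹²) = 0.228 m².

A ≈ 2284 cm²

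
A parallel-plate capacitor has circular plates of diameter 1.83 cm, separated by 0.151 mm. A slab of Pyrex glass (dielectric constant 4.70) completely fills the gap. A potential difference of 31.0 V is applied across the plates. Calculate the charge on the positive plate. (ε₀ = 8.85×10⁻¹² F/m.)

A = π(1.83/2 cm)² = 2.63×10⁻⁴ m².
C = κε₀A/d = 4.70 × 8.85×10⁻¹² × 2.63×10⁻⁴ / 1.51×10⁻⁴ = 7.25×10⁻¹¹ F.
Q = CV = 7.25×10⁻¹¹ × 31.0 = 2.25×10⁻⁹ C.

2.25 nC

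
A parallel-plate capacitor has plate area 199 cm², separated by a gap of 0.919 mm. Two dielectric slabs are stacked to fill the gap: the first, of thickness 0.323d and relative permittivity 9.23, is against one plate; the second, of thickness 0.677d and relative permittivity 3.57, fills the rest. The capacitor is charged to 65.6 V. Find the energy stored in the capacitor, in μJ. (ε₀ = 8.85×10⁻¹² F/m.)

A = 199 cm² = 1.99×10⁻² m².
Stacked slabs ⇒ two capacitors in series, each with the full plate area.
C₁ = κ₁ε₀A/d₁ = 9.23 × 8.85×10⁻¹² × 1.99×10⁻² / 2.97×10⁻⁴ = 5.48×10⁻⁹ F.
C₂ = κ₂ε₀A/d₂ = 3.57 × 8.85×10⁻¹² × 1.99×10⁻² / 6.22×10⁻⁴ = 1.01×10⁻⁹ F.
C = (1/C₁ + 1/C₂)⁻¹ = 8.53×10⁻¹⁰ F.
U = ½CV² = ½ × 8.53×10⁻¹⁰ × (65.6)² = 1.84×10⁻⁶ J.

U ≈ 1.84 μJ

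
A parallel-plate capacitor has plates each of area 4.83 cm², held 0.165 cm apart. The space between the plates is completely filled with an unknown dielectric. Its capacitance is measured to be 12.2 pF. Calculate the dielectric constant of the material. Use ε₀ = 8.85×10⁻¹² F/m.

κ ≈ 4.71

A = 4.83 cm² = 4.83×10⁻⁴ m².
κ = Cd/(ε₀A) = 1.22×10⁻¹¹ × 1.65×10⁻³ / (8.85×10⁻¹² × 4.83×10⁻⁴) = 4.71.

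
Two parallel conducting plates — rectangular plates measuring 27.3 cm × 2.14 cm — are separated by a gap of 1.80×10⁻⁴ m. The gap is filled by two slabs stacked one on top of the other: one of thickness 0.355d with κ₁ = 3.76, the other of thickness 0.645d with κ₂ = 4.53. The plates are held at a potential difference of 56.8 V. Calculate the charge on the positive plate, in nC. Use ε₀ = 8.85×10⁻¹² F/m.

A = 27.3 × 2.14 cm² = 5.84×10⁻³ m².
Stacked slabs ⇒ two capacitors in series, each with the full plate area.
C₁ = κ₁ε₀A/d₁ = 3.76 × 8.85×10⁻¹² × 5.84×10⁻³ / 6.39×10⁻⁵ = 3.04×10⁻⁹ F.
C₂ = κ₂ε₀A/d₂ = 4.53 × 8.85×10⁻¹² × 5.84×10⁻³ / 1.16×10⁻⁴ = 2.02×10⁻⁹ F.
C = (1/C₁ + 1/C₂)⁻¹ = 1.21×10⁻⁹ F.
Q = CV = 1.21×10⁻⁹ × 56.8 = 6.89×10⁻⁸ C.

68.9 nC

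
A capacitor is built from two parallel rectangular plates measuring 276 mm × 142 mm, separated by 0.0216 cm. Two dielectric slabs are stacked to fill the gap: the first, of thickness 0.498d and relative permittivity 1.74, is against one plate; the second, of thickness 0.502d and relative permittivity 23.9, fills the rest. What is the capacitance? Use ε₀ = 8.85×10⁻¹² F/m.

C ≈ 5.23 nF

A = 276 × 142 mm² = 3.92×10⁻² m².
Stacked slabs ⇒ two capacitors in series, each with the full plate area.
C₁ = κ₁ε₀A/d₁ = 1.74 × 8.85×10⁻¹² × 3.92×10⁻² / 1.08×10⁻⁴ = 5.61×10⁻⁹ F.
C₂ = κ₂ε₀A/d₂ = 23.9 × 8.85×10⁻¹² × 3.92×10⁻² / 1.08×10⁻⁴ = 7.65×10⁻⁸ F.
C = (1/C₁ + 1/C₂)⁻¹ = 5.23×10⁻⁹ F.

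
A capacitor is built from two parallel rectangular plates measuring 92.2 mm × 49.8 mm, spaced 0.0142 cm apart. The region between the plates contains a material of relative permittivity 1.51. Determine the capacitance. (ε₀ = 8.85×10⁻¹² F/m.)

432 pF

A = 92.2 × 49.8 mm² = 4.59×10⁻³ m².
C = κε₀A/d = 1.51 × 8.85×10⁻¹² × 4.59×10⁻³ / 1.42×10⁻⁴ = 4.32×10⁻¹⁰ F.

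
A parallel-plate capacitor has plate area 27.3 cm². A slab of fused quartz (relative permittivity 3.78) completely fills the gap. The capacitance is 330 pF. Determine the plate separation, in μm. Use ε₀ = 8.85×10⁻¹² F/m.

277 μm

A = 27.3 cm² = 2.73×10⁻³ m².
d = κε₀A/C = 3.78 × 8.85×10⁻¹² × 2.73×10⁻³ / 3.30×10⁻¹⁰ = 2.77×10⁻⁴ m.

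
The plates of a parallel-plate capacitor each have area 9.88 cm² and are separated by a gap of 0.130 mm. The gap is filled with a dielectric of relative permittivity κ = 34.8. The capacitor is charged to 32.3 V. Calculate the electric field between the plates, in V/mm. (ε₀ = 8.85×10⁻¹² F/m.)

E = V/d = 32.3 / 1.30×10⁻⁴ = 2.48×10⁵ V/m.

E ≈ 248 V/mm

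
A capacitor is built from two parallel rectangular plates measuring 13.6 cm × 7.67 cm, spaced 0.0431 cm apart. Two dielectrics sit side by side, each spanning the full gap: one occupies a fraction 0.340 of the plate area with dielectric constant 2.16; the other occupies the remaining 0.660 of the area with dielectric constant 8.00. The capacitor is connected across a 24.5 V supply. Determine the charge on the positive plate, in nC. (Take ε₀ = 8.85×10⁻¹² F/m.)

A = 13.6 × 7.67 cm² = 1.04×10⁻² m².
Side-by-side slabs ⇒ two capacitors in parallel, each spanning the full gap.
C₁ = κ₁ε₀A₁/d = 2.16 × 8.85×10⁻¹² × 3.55×10⁻³ / 4.31×10⁻⁴ = 1.57×10⁻¹⁰ F.
C₂ = κ₂ε₀A₂/d = 8.00 × 8.85×10⁻¹² × 6.88×10⁻³ / 4.31×10⁻⁴ = 1.13×10⁻⁹ F.
C = C₁ + C₂ = 1.29×10⁻⁹ F.
Q = CV = 1.29×10⁻⁹ × 24.5 = 3.16×10⁻⁸ C.

31.6 nC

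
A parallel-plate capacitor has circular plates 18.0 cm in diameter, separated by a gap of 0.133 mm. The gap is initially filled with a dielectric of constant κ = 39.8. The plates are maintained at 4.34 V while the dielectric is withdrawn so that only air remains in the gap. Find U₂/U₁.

Battery connected ⇒ V is held fixed.
C₂ = 0.0251 C₁ and U = ½CV², so U₂/U₁ = C₂/C₁ = 0.0251.

0.0251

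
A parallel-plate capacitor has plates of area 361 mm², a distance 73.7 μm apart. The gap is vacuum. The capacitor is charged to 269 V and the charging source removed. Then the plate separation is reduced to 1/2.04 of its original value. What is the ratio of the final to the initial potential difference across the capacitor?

Isolated ⇒ Q is held fixed.
C₂ = 2.04 C₁ and V = Q/C, so V₂/V₁ = C₁/C₂ = 0.490.

0.490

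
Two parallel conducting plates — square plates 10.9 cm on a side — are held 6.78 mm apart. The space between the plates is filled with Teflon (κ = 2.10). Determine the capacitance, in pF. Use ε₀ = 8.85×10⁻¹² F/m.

A = (10.9 cm)² = 1.19×10⁻² m².
C = κε₀A/d = 2.10 × 8.85×10⁻¹² × 1.19×10⁻² / 6.78×10⁻³ = 3.26×10⁻¹¹ F.

32.6 pF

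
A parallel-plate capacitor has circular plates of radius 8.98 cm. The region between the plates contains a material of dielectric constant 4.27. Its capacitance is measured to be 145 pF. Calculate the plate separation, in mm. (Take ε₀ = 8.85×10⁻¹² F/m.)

A = π(8.98 cm)² = 2.53×10⁻² m².
d = κε₀A/C = 4.27 × 8.85×10⁻¹² × 2.53×10⁻² / 1.45×10⁻¹⁰ = 6.60×10⁻³ m.

d ≈ 6.60 mm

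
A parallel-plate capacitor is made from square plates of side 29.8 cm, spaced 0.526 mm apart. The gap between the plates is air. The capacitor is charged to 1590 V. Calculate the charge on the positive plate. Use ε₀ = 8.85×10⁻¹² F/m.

Q ≈ 2.38 μC

A = (29.8 cm)² = 8.88×10⁻² m².
C = ε₀A/d = 8.85×10⁻¹² × 8.88×10⁻² / 5.26×10⁻⁴ = 1.49×10⁻⁹ F.
Q = CV = 1.49×10⁻⁹ × 1590 = 2.38×10⁻⁶ C.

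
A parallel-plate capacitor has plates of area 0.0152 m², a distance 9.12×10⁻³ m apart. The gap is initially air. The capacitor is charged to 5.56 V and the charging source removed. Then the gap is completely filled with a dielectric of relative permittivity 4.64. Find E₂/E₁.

0.216

Isolated ⇒ Q is held fixed.
V₂ = Q/C₂ = V₁/4.64; E = V/d, so E₂/E₁ = (V₂/V₁)(d₁/d₂) = 0.216.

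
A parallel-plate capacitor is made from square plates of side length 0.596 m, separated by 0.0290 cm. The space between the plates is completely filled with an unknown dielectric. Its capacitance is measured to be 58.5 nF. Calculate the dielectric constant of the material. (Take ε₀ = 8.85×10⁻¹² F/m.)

5.40

A = (0.596 m)² = 0.355 m².
κ = Cd/(ε₀A) = 5.85×10⁻⁸ × 2.90×10⁻⁴ / (8.85×10⁻¹² × 0.355) = 5.40.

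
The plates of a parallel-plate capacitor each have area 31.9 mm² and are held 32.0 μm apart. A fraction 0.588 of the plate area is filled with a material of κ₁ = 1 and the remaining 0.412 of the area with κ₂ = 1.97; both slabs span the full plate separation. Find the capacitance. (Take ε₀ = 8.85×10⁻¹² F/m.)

C ≈ 12.3 pF

A = 31.9 mm² = 3.19×10⁻⁵ m².
Side-by-side slabs ⇒ two capacitors in parallel, each spanning the full gap.
C₁ = κ₁ε₀A₁/d = 1.00 × 8.85×10⁻¹² × 1.88×10⁻⁵ / 3.20×10⁻⁵ = 5.19×10⁻¹² F.
C₂ = κ₂ε₀A₂/d = 1.97 × 8.85×10⁻¹² × 1.31×10⁻⁵ / 3.20×10⁻⁵ = 7.16×10⁻¹² F.
C = C₁ + C₂ = 1.23×10⁻¹¹ F.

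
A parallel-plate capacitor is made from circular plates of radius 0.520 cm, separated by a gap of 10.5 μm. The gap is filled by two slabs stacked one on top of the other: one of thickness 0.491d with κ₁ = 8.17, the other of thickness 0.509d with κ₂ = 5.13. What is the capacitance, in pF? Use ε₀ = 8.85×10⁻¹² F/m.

A = π(0.520 cm)² = 8.49×10⁻⁵ m².
Stacked slabs ⇒ two capacitors in series, each with the full plate area.
C₁ = κ₁ε₀A/d₁ = 8.17 × 8.85×10⁻¹² × 8.49×10⁻⁵ / 5.16×10⁻⁶ = 1.19×10⁻⁹ F.
C₂ = κ₂ε₀A/d₂ = 5.13 × 8.85×10⁻¹² × 8.49×10⁻⁵ / 5.34×10⁻⁶ = 7.22×10⁻¹⁰ F.
C = (1/C₁ + 1/C₂)⁻¹ = 4.49×10⁻¹⁰ F.

C ≈ 449 pF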